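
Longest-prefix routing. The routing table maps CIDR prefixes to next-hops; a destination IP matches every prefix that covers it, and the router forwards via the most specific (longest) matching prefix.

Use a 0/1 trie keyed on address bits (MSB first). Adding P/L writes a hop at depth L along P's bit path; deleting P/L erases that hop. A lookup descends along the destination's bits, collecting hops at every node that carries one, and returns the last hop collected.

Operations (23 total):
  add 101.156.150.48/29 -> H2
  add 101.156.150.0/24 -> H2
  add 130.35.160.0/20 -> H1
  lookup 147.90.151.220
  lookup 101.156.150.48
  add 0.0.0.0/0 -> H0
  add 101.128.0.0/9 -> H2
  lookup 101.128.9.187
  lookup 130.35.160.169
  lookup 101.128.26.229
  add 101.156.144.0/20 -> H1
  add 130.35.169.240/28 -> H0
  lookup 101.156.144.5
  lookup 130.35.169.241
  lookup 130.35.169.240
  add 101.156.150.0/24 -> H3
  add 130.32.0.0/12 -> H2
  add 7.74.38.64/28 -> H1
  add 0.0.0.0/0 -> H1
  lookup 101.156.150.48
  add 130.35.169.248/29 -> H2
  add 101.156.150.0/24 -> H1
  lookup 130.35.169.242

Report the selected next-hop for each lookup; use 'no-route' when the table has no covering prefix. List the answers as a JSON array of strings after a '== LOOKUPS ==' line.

Process each operation:
  add 101.156.150.48/29 -> H2 at depth 29
  add 101.156.150.0/24 -> H2 at depth 24
  add 130.35.160.0/20 -> H1 at depth 20
  lookup 147.90.151.220: bits 100 walk d0:-→d1:-→d2:-→d3:- -> no-route
  lookup 101.156.150.48: bits 01100101100111001001011000110 walk d0:-→d1:-→d2:-→d3:-→d4:-→d5:-→d6:-→d7:-→d8:-→d9:-→d10:-→d11:-→d12:-→d13:-→d14:-→d15:-→d16:-→d17:-→d18:-→d19:-→d20:-→d21:-→d22:-→d23:-→d24:H2→d25:-→d26:-→d27:-→d28:-→d29:H2 -> H2
  add 0.0.0.0/0 -> H0 at depth 0
  add 101.128.0.0/9 -> H2 at depth 9
  lookup 101.128.9.187: bits 01100101100 walk d0:H0→d1:-→d2:-→d3:-→d4:-→d5:-→d6:-→d7:-→d8:-→d9:H2→d10:-→d11:- -> H2
  lookup 130.35.160.169: bits 10000010001000111010 walk d0:H0→d1:-→d2:-→d3:-→d4:-→d5:-→d6:-→d7:-→d8:-→d9:-→d10:-→d11:-→d12:-→d13:-→d14:-→d15:-→d16:-→d17:-→d18:-→d19:-→d20:H1 -> H1
  lookup 101.128.26.229: bits 01100101100 walk d0:H0→d1:-→d2:-→d3:-→d4:-→d5:-→d6:-→d7:-→d8:-→d9:H2→d10:-→d11:- -> H2
  add 101.156.144.0/20 -> H1 at depth 20
  add 130.35.169.240/28 -> H0 at depth 28
  lookup 101.156.144.5: bits 011001011001110010010 walk d0:H0→d1:-→d2:-→d3:-→d4:-→d5:-→d6:-→d7:-→d8:-→d9:H2→d10:-→d11:-→d12:-→d13:-→d14:-→d15:-→d16:-→d17:-→d18:-→d19:-→d20:H1→d21:- -> H1
  lookup 130.35.169.241: bits 1000001000100011101010011111 walk d0:H0→d1:-→d2:-→d3:-→d4:-→d5:-→d6:-→d7:-→d8:-→d9:-→d10:-→d11:-→d12:-→d13:-→d14:-→d15:-→d16:-→d17:-→d18:-→d19:-→d20:H1→d21:-→d22:-→d23:-→d24:-→d25:-→d26:-→d27:-→d28:H0 -> H0
  lookup 130.35.169.240: bits 1000001000100011101010011111 walk d0:H0→d1:-→d2:-→d3:-→d4:-→d5:-→d6:-→d7:-→d8:-→d9:-→d10:-→d11:-→d12:-→d13:-→d14:-→d15:-→d16:-→d17:-→d18:-→d19:-→d20:H1→d21:-→d22:-→d23:-→d24:-→d25:-→d26:-→d27:-→d28:H0 -> H0
  add 101.156.150.0/24 -> H3 at depth 24
  add 130.32.0.0/12 -> H2 at depth 12
  add 7.74.38.64/28 -> H1 at depth 28
  add 0.0.0.0/0 -> H1 at depth 0
  lookup 101.156.150.48: bits 01100101100111001001011000110 walk d0:H1→d1:-→d2:-→d3:-→d4:-→d5:-→d6:-→d7:-→d8:-→d9:H2→d10:-→d11:-→d12:-→d13:-→d14:-→d15:-→d16:-→d17:-→d18:-→d19:-→d20:H1→d21:-→d22:-→d23:-→d24:H3→d25:-→d26:-→d27:-→d28:-→d29:H2 -> H2
  add 130.35.169.248/29 -> H2 at depth 29
  add 101.156.150.0/24 -> H1 at depth 24
  lookup 130.35.169.242: bits 1000001000100011101010011111 walk d0:H1→d1:-→d2:-→d3:-→d4:-→d5:-→d6:-→d7:-→d8:-→d9:-→d10:-→d11:-→d12:H2→d13:-→d14:-→d15:-→d16:-→d17:-→d18:-→d19:-→d20:H1→d21:-→d22:-→d23:-→d24:-→d25:-→d26:-→d27:-→d28:H0 -> H0

== LOOKUPS ==
["no-route","H2","H2","H1","H2","H1","H0","H0","H2","H0"]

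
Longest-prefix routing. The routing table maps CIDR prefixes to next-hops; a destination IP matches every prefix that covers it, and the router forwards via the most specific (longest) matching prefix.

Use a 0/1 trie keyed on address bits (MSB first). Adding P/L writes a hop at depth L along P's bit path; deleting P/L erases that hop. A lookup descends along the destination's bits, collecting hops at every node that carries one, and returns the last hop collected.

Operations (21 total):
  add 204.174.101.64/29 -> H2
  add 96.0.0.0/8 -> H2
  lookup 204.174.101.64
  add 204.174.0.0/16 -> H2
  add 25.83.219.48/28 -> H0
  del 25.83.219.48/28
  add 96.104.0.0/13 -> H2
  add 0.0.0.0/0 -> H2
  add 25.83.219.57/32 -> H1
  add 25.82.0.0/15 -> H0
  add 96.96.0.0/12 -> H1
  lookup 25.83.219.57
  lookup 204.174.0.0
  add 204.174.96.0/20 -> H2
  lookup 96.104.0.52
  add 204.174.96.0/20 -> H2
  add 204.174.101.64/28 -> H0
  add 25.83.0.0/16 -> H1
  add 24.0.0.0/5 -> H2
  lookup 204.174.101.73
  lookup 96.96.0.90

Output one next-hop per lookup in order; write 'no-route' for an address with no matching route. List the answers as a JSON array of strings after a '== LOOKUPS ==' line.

Process each operation:
  + 204.174.101.64/29 (H2) depth=29
  + 96.0.0.0/8 (H2) depth=8
  ? 204.174.101.64  path d0:-→d1:-→d2:-→d3:-→d4:-→d5:-→d6:-→d7:-→d8:-→d9:-→d10:-→d11:-→d12:-→d13:-→d14:-→d15:-→d16:-→d17:-→d18:-→d19:-→d20:-→d21:-→d22:-→d23:-→d24:-→d25:-→d26:-→d27:-→d28:-→d29:H2  best=H2
  + 204.174.0.0/16 (H2) depth=16
  + 25.83.219.48/28 (H0) depth=28
  - 25.83.219.48/28 clear@28
  + 96.104.0.0/13 (H2) depth=13
  + 0.0.0.0/0 (H2) depth=0
  + 25.83.219.57/32 (H1) depth=32
  + 25.82.0.0/15 (H0) depth=15
  + 96.96.0.0/12 (H1) depth=12
  ? 25.83.219.57  path d0:H2→d1:-→d2:-→d3:-→d4:-→d5:-→d6:-→d7:-→d8:-→d9:-→d10:-→d11:-→d12:-→d13:-→d14:-→d15:H0→d16:-→d17:-→d18:-→d19:-→d20:-→d21:-→d22:-→d23:-→d24:-→d25:-→d26:-→d27:-→d28:-→d29:-→d30:-→d31:-→d32:H1  best=H1
  ? 204.174.0.0  path d0:H2→d1:-→d2:-→d3:-→d4:-→d5:-→d6:-→d7:-→d8:-→d9:-→d10:-→d11:-→d12:-→d13:-→d14:-→d15:-→d16:H2→d17:-  best=H2
  + 204.174.96.0/20 (H2) depth=20
  ? 96.104.0.52  path d0:H2→d1:-→d2:-→d3:-→d4:-→d5:-→d6:-→d7:-→d8:H2→d9:-→d10:-→d11:-→d12:H1→d13:H2  best=H2
  + 204.174.96.0/20 (H2) depth=20
  + 204.174.101.64/28 (H0) depth=28
  + 25.83.0.0/16 (H1) depth=16
  + 24.0.0.0/5 (H2) depth=5
  ? 204.174.101.73  path d0:H2→d1:-→d2:-→d3:-→d4:-→d5:-→d6:-→d7:-→d8:-→d9:-→d10:-→d11:-→d12:-→d13:-→d14:-→d15:-→d16:H2→d17:-→d18:-→d19:-→d20:H2→d21:-→d22:-→d23:-→d24:-→d25:-→d26:-→d27:-→d28:H0  best=H0
  ? 96.96.0.90  path d0:H2→d1:-→d2:-→d3:-→d4:-→d5:-→d6:-→d7:-→d8:H2→d9:-→d10:-→d11:-→d12:H1  best=H1

== LOOKUPS ==
["H2","H1","H2","H2","H0","H1"]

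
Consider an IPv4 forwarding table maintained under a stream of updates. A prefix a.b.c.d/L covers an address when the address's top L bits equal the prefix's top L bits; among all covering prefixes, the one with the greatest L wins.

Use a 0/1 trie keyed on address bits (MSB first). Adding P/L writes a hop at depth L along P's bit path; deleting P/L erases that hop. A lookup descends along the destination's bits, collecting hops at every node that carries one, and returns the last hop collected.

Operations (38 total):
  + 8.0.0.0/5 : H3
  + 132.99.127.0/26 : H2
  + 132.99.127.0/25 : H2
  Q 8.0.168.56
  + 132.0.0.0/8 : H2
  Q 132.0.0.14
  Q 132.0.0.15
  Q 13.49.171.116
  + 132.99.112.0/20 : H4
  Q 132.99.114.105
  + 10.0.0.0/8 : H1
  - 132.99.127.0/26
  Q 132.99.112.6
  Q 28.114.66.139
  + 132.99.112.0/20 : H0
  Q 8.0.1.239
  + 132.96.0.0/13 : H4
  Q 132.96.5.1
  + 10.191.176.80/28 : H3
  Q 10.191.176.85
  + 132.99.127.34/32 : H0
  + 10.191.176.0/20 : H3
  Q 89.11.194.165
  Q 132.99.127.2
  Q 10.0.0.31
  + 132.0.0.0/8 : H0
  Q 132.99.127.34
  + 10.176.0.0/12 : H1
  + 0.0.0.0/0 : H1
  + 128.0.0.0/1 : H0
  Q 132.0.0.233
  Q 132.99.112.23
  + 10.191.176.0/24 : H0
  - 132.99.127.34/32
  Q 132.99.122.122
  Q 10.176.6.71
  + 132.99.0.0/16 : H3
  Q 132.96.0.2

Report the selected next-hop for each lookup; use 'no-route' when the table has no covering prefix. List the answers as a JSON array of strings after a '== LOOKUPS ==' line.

Process each operation:
  + 8.0.0.0/5 (H3) depth=5
  + 132.99.127.0/26 (H2) depth=26
  + 132.99.127.0/25 (H2) depth=25
  Q 8.0.168.56: descend 00001 ; hops seen [H3] ; pick H3
  + 132.0.0.0/8 (H2) depth=8
  Q 132.0.0.14: descend 100001000 ; hops seen [H2] ; pick H2
  Q 132.0.0.15: descend 100001000 ; hops seen [H2] ; pick H2
  Q 13.49.171.116: descend 00001 ; hops seen [H3] ; pick H3
  + 132.99.112.0/20 (H4) depth=20
  Q 132.99.114.105: descend 10000100011000110111 ; hops seen [H2,H4] ; pick H4
  + 10.0.0.0/8 (H1) depth=8
  del 132.99.127.0/26 (clear depth 26)
  Q 132.99.112.6: descend 10000100011000110111 ; hops seen [H2,H4] ; pick H4
  Q 28.114.66.139: descend 000 ; hops seen [∅] ; pick no-route
  + 132.99.112.0/20 (H0) depth=20
  Q 8.0.1.239: descend 000010 ; hops seen [H3] ; pick H3
  + 132.96.0.0/13 (H4) depth=13
  Q 132.96.5.1: descend 10000100011000 ; hops seen [H2,H4] ; pick H4
  + 10.191.176.80/28 (H3) depth=28
  Q 10.191.176.85: descend 0000101010111111101100000101 ; hops seen [H3,H1,H3] ; pick H3
  + 132.99.127.34/32 (H0) depth=32
  + 10.191.176.0/20 (H3) depth=20
  Q 89.11.194.165: descend 0 ; hops seen [∅] ; pick no-route
  Q 132.99.127.2: descend 10000100011000110111111100 ; hops seen [H2,H4,H0,H2] ; pick H2
  Q 10.0.0.31: descend 00001010 ; hops seen [H3,H1] ; pick H1
  + 132.0.0.0/8 (H0) depth=8
  Q 132.99.127.34: descend 10000100011000110111111100100010 ; hops seen [H0,H4,H0,H2,H0] ; pick H0
  + 10.176.0.0/12 (H1) depth=12
  + 0.0.0.0/0 (H1) depth=0
  + 128.0.0.0/1 (H0) depth=1
  Q 132.0.0.233: descend 100001000 ; hops seen [H1,H0,H0] ; pick H0
  Q 132.99.112.23: descend 10000100011000110111 ; hops seen [H1,H0,H0,H4,H0] ; pick H0
  + 10.191.176.0/24 (H0) depth=24
  del 132.99.127.34/32 (clear depth 32)
  Q 132.99.122.122: descend 100001000110001101111 ; hops seen [H1,H0,H0,H4,H0] ; pick H0
  Q 10.176.6.71: descend 000010101011 ; hops seen [H1,H3,H1,H1] ; pick H1
  + 132.99.0.0/16 (H3) depth=16
  Q 132.96.0.2: descend 10000100011000 ; hops seen [H1,H0,H0,H4] ; pick H4

== LOOKUPS ==
["H3","H2","H2","H3","H4","H4","no-route","H3","H4","H3","no-route","H2","H1","H0","H0","H0","H0","H1","H4"]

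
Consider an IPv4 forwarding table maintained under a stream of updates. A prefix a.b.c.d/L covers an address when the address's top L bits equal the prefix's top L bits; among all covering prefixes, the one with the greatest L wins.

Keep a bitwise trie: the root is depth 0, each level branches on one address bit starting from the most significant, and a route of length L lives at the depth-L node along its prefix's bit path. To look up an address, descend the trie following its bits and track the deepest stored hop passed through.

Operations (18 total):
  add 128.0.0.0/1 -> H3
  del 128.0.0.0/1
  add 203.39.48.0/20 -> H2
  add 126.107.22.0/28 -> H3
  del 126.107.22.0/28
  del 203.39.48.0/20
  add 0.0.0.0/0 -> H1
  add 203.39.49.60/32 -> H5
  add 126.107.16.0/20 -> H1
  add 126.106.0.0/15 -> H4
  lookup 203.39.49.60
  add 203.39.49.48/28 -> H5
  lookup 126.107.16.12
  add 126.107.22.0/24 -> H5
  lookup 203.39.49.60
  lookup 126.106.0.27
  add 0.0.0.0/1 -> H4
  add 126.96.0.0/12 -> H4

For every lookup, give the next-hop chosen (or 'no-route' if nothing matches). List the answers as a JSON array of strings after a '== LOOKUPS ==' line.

Process each operation:
  + 128.0.0.0/1 (H3) depth=1
  del 128.0.0.0/1 (clear depth 1)
  + 203.39.48.0/20 (H2) depth=20
  + 126.107.22.0/28 (H3) depth=28
  del 126.107.22.0/28 (clear depth 28)
  del 203.39.48.0/20 (clear depth 20)
  + 0.0.0.0/0 (H1) depth=0
  + 203.39.49.60/32 (H5) depth=32
  + 126.107.16.0/20 (H1) depth=20
  + 126.106.0.0/15 (H4) depth=15
  Q 203.39.49.60: descend 11001011001001110011000100111100 ; hops seen [H1,H5] ; pick H5
  + 203.39.49.48/28 (H5) depth=28
  Q 126.107.16.12: descend 011111100110101100010 ; hops seen [H1,H4,H1] ; pick H1
  + 126.107.22.0/24 (H5) depth=24
  Q 203.39.49.60: descend 11001011001001110011000100111100 ; hops seen [H1,H5,H5] ; pick H5
  Q 126.106.0.27: descend 011111100110101 ; hops seen [H1,H4] ; pick H4
  + 0.0.0.0/1 (H4) depth=1
  + 126.96.0.0/12 (H4) depth=12

== LOOKUPS ==
["H5","H1","H5","H4"]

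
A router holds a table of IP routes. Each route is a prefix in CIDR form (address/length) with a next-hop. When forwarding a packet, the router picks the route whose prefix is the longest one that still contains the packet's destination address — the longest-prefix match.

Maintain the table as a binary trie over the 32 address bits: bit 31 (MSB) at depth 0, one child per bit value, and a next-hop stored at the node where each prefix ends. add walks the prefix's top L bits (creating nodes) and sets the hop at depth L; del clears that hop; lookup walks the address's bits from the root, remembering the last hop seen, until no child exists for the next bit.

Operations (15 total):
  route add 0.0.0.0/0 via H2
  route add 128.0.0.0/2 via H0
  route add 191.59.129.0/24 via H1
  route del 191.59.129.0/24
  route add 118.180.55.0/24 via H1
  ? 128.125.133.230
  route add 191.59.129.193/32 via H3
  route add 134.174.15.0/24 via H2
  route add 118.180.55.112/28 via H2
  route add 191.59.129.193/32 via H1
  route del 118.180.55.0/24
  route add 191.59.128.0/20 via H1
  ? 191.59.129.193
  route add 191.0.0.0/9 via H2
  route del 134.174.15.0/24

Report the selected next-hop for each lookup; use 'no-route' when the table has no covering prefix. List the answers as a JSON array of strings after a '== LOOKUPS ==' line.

Trace:
  + 0.0.0.0/0 (H2) depth=0
  + 128.0.0.0/2 (H0) depth=2
  + 191.59.129.0/24 (H1) depth=24
  - 191.59.129.0/24 clear@24
  + 118.180.55.0/24 (H1) depth=24
  ? 128.125.133.230  path d0:H2→d1:-→d2:H0  best=H0
  + 191.59.129.193/32 (H3) depth=32
  + 134.174.15.0/24 (H2) depth=24
  + 118.180.55.112/28 (H2) depth=28
  + 191.59.129.193/32 (H1) depth=32
  - 118.180.55.0/24 clear@24
  + 191.59.128.0/20 (H1) depth=20
  ? 191.59.129.193  path d0:H2→d1:-→d2:H0→d3:-→d4:-→d5:-→d6:-→d7:-→d8:-→d9:-→d10:-→d11:-→d12:-→d13:-→d14:-→d15:-→d16:-→d17:-→d18:-→d19:-→d20:H1→d21:-→d22:-→d23:-→d24:-→d25:-→d26:-→d27:-→d28:-→d29:-→d30:-→d31:-→d32:H1  best=H1
  + 191.0.0.0/9 (H2) depth=9
  - 134.174.15.0/24 clear@24

== LOOKUPS ==
["H0","H1"]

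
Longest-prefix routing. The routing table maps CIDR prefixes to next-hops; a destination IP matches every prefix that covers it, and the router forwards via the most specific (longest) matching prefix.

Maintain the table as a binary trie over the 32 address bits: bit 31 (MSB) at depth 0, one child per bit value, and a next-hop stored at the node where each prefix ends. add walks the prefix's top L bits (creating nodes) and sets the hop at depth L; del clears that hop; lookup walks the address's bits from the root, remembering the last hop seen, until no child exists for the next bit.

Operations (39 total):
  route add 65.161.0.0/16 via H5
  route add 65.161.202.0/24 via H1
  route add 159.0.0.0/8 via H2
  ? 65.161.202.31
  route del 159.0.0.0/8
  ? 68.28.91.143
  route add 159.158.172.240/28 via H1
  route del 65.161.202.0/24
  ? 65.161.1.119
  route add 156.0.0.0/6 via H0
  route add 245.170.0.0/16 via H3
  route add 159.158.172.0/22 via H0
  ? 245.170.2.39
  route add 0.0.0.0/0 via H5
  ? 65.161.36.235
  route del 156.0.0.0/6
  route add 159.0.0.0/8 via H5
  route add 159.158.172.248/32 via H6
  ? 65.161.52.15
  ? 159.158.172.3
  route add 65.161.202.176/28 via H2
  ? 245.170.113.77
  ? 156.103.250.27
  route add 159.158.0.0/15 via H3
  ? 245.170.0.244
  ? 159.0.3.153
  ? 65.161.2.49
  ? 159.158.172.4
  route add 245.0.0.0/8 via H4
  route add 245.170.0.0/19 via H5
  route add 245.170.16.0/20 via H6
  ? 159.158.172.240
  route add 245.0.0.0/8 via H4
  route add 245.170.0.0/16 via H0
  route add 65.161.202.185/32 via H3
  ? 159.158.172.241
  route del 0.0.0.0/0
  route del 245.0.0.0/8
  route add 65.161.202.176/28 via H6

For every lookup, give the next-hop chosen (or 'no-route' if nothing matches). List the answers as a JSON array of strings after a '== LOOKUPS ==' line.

Apply in order:
  + 65.161.0.0/16 (H5) depth=16
  + 65.161.202.0/24 (H1) depth=24
  + 159.0.0.0/8 (H2) depth=8
  Q 65.161.202.31: descend 010000011010000111001010 ; hops seen [H5,H1] ; pick H1
  - 159.0.0.0/8 clear@8
  Q 68.28.91.143: descend 01000 ; hops seen [∅] ; pick no-route
  + 159.158.172.240/28 (H1) depth=28
  - 65.161.202.0/24 clear@24
  Q 65.161.1.119: descend 0100000110100001 ; hops seen [H5] ; pick H5
  + 156.0.0.0/6 (H0) depth=6
  + 245.170.0.0/16 (H3) depth=16
  + 159.158.172.0/22 (H0) depth=22
  Q 245.170.2.39: descend 1111010110101010 ; hops seen [H3] ; pick H3
  + 0.0.0.0/0 (H5) depth=0
  Q 65.161.36.235: descend 0100000110100001 ; hops seen [H5,H5] ; pick H5
  - 156.0.0.0/6 clear@6
  + 159.0.0.0/8 (H5) depth=8
  + 159.158.172.248/32 (H6) depth=32
  Q 65.161.52.15: descend 0100000110100001 ; hops seen [H5,H5] ; pick H5
  Q 159.158.172.3: descend 100111111001111010101100 ; hops seen [H5,H5,H0] ; pick H0
  + 65.161.202.176/28 (H2) depth=28
  Q 245.170.113.77: descend 1111010110101010 ; hops seen [H5,H3] ; pick H3
  Q 156.103.250.27: descend 100111 ; hops seen [H5] ; pick H5
  + 159.158.0.0/15 (H3) depth=15
  Q 245.170.0.244: descend 1111010110101010 ; hops seen [H5,H3] ; pick H3
  Q 159.0.3.153: descend 10011111 ; hops seen [H5,H5] ; pick H5
  Q 65.161.2.49: descend 0100000110100001 ; hops seen [H5,H5] ; pick H5
  Q 159.158.172.4: descend 100111111001111010101100 ; hops seen [H5,H5,H3,H0] ; pick H0
  + 245.0.0.0/8 (H4) depth=8
  + 245.170.0.0/19 (H5) depth=19
  + 245.170.16.0/20 (H6) depth=20
  Q 159.158.172.240: descend 1001111110011110101011001111 ; hops seen [H5,H5,H3,H0,H1] ; pick H1
  + 245.0.0.0/8 (H4) depth=8
  + 245.170.0.0/16 (H0) depth=16
  + 65.161.202.185/32 (H3) depth=32
  Q 159.158.172.241: descend 1001111110011110101011001111 ; hops seen [H5,H5,H3,H0,H1] ; pick H1
  - 0.0.0.0/0 clear@0
  - 245.0.0.0/8 clear@8
  + 65.161.202.176/28 (H6) depth=28

== LOOKUPS ==
["H1","no-route","H5","H3","H5","H5","H0","H3","H5","H3","H5","H5","H0","H1","H1"]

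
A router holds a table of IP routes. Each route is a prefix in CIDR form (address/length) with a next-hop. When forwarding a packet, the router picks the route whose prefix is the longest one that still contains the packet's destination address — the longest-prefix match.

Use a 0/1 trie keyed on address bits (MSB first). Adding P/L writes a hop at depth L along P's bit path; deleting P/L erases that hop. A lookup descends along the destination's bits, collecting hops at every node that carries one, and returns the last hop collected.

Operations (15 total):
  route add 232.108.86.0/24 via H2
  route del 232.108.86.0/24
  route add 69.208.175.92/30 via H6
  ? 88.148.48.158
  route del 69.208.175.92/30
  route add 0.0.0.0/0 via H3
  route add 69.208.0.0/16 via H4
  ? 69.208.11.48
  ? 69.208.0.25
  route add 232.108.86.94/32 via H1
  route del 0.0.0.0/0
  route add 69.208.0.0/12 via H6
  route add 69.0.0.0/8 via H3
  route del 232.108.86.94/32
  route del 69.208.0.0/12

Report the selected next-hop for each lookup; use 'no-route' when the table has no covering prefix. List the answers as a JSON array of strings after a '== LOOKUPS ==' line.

Process each operation:
  + 232.108.86.0/24 (H2) depth=24
  - 232.108.86.0/24 clear@24
  + 69.208.175.92/30 (H6) depth=30
  lookup 88.148.48.158: bits 010 walk d0:-→d1:-→d2:-→d3:- -> no-route
  - 69.208.175.92/30 clear@30
  + 0.0.0.0/0 (H3) depth=0
  + 69.208.0.0/16 (H4) depth=16
  lookup 69.208.11.48: bits 0100010111010000 walk d0:H3→d1:-→d2:-→d3:-→d4:-→d5:-→d6:-→d7:-→d8:-→d9:-→d10:-→d11:-→d12:-→d13:-→d14:-→d15:-→d16:H4 -> H4
  lookup 69.208.0.25: bits 0100010111010000 walk d0:H3→d1:-→d2:-→d3:-→d4:-→d5:-→d6:-→d7:-→d8:-→d9:-→d10:-→d11:-→d12:-→d13:-→d14:-→d15:-→d16:H4 -> H4
  + 232.108.86.94/32 (H1) depth=32
  - 0.0.0.0/0 clear@0
  + 69.208.0.0/12 (H6) depth=12
  + 69.0.0.0/8 (H3) depth=8
  - 232.108.86.94/32 clear@32
  - 69.208.0.0/12 clear@12

== LOOKUPS ==
["no-route","H4","H4"]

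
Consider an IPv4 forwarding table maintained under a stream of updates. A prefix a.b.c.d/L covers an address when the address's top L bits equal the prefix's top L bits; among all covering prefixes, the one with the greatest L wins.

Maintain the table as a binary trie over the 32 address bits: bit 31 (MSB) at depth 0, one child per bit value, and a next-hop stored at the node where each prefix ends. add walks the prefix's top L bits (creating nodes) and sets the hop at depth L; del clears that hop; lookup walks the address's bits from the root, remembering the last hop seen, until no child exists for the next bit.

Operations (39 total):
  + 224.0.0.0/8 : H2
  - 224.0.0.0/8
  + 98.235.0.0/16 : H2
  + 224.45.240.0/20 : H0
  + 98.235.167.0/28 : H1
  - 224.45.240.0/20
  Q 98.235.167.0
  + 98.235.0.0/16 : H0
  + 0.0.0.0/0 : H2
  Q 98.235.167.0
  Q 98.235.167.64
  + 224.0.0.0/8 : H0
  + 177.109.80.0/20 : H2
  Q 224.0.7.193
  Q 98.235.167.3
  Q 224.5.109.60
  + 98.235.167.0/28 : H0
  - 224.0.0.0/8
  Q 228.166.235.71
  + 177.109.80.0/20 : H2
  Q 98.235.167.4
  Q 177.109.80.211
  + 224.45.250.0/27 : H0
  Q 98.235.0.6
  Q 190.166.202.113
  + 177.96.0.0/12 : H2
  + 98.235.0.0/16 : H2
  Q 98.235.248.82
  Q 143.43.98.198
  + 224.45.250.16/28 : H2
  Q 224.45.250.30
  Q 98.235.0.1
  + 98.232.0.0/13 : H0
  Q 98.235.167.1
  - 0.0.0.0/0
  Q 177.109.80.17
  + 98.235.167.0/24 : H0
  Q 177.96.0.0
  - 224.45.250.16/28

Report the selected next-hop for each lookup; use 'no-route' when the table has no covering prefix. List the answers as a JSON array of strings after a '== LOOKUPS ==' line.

Process each operation:
  + 224.0.0.0/8 (H2) depth=8
  - 224.0.0.0/8 clear@8
  + 98.235.0.0/16 (H2) depth=16
  + 224.45.240.0/20 (H0) depth=20
  + 98.235.167.0/28 (H1) depth=28
  - 224.45.240.0/20 clear@20
  ? 98.235.167.0  path d0:-→d1:-→d2:-→d3:-→d4:-→d5:-→d6:-→d7:-→d8:-→d9:-→d10:-→d11:-→d12:-→d13:-→d14:-→d15:-→d16:H2→d17:-→d18:-→d19:-→d20:-→d21:-→d22:-→d23:-→d24:-→d25:-→d26:-→d27:-→d28:H1  best=H1
  + 98.235.0.0/16 (H0) depth=16
  + 0.0.0.0/0 (H2) depth=0
  ? 98.235.167.0  path d0:H2→d1:-→d2:-→d3:-→d4:-→d5:-→d6:-→d7:-→d8:-→d9:-→d10:-→d11:-→d12:-→d13:-→d14:-→d15:-→d16:H0→d17:-→d18:-→d19:-→d20:-→d21:-→d22:-→d23:-→d24:-→d25:-→d26:-→d27:-→d28:H1  best=H1
  ? 98.235.167.64  path d0:H2→d1:-→d2:-→d3:-→d4:-→d5:-→d6:-→d7:-→d8:-→d9:-→d10:-→d11:-→d12:-→d13:-→d14:-→d15:-→d16:H0→d17:-→d18:-→d19:-→d20:-→d21:-→d22:-→d23:-→d24:-→d25:-  best=H0
  + 224.0.0.0/8 (H0) depth=8
  + 177.109.80.0/20 (H2) depth=20
  ? 224.0.7.193  path d0:H2→d1:-→d2:-→d3:-→d4:-→d5:-→d6:-→d7:-→d8:H0→d9:-→d10:-  best=H0
  ? 98.235.167.3  path d0:H2→d1:-→d2:-→d3:-→d4:-→d5:-→d6:-→d7:-→d8:-→d9:-→d10:-→d11:-→d12:-→d13:-→d14:-→d15:-→d16:H0→d17:-→d18:-→d19:-→d20:-→d21:-→d22:-→d23:-→d24:-→d25:-→d26:-→d27:-→d28:H1  best=H1
  ? 224.5.109.60  path d0:H2→d1:-→d2:-→d3:-→d4:-→d5:-→d6:-→d7:-→d8:H0→d9:-→d10:-  best=H0
  + 98.235.167.0/28 (H0) depth=28
  - 224.0.0.0/8 clear@8
  ? 228.166.235.71  path d0:H2→d1:-→d2:-→d3:-→d4:-→d5:-  best=H2
  + 177.109.80.0/20 (H2) depth=20
  ? 98.235.167.4  path d0:H2→d1:-→d2:-→d3:-→d4:-→d5:-→d6:-→d7:-→d8:-→d9:-→d10:-→d11:-→d12:-→d13:-→d14:-→d15:-→d16:H0→d17:-→d18:-→d19:-→d20:-→d21:-→d22:-→d23:-→d24:-→d25:-→d26:-→d27:-→d28:H0  best=H0
  ? 177.109.80.211  path d0:H2→d1:-→d2:-→d3:-→d4:-→d5:-→d6:-→d7:-→d8:-→d9:-→d10:-→d11:-→d12:-→d13:-→d14:-→d15:-→d16:-→d17:-→d18:-→d19:-→d20:H2  best=H2
  + 224.45.250.0/27 (H0) depth=27
  ? 98.235.0.6  path d0:H2→d1:-→d2:-→d3:-→d4:-→d5:-→d6:-→d7:-→d8:-→d9:-→d10:-→d11:-→d12:-→d13:-→d14:-→d15:-→d16:H0  best=H0
  ? 190.166.202.113  path d0:H2→d1:-→d2:-→d3:-→d4:-  best=H2
  + 177.96.0.0/12 (H2) depth=12
  + 98.235.0.0/16 (H2) depth=16
  ? 98.235.248.82  path d0:H2→d1:-→d2:-→d3:-→d4:-→d5:-→d6:-→d7:-→d8:-→d9:-→d10:-→d11:-→d12:-→d13:-→d14:-→d15:-→d16:H2→d17:-  best=H2
  ? 143.43.98.198  path d0:H2→d1:-→d2:-  best=H2
  + 224.45.250.16/28 (H2) depth=28
  ? 224.45.250.30  path d0:H2→d1:-→d2:-→d3:-→d4:-→d5:-→d6:-→d7:-→d8:-→d9:-→d10:-→d11:-→d12:-→d13:-→d14:-→d15:-→d16:-→d17:-→d18:-→d19:-→d20:-→d21:-→d22:-→d23:-→d24:-→d25:-→d26:-→d27:H0→d28:H2  best=H2
  ? 98.235.0.1  path d0:H2→d1:-→d2:-→d3:-→d4:-→d5:-→d6:-→d7:-→d8:-→d9:-→d10:-→d11:-→d12:-→d13:-→d14:-→d15:-→d16:H2  best=H2
  + 98.232.0.0/13 (H0) depth=13
  ? 98.235.167.1  path d0:H2→d1:-→d2:-→d3:-→d4:-→d5:-→d6:-→d7:-→d8:-→d9:-→d10:-→d11:-→d12:-→d13:H0→d14:-→d15:-→d16:H2→d17:-→d18:-→d19:-→d20:-→d21:-→d22:-→d23:-→d24:-→d25:-→d26:-→d27:-→d28:H0  best=H0
  - 0.0.0.0/0 clear@0
  ? 177.109.80.17  path d0:-→d1:-→d2:-→d3:-→d4:-→d5:-→d6:-→d7:-→d8:-→d9:-→d10:-→d11:-→d12:H2→d13:-→d14:-→d15:-→d16:-→d17:-→d18:-→d19:-→d20:H2  best=H2
  + 98.235.167.0/24 (H0) depth=24
  ? 177.96.0.0  path d0:-→d1:-→d2:-→d3:-→d4:-→d5:-→d6:-→d7:-→d8:-→d9:-→d10:-→d11:-→d12:H2  best=H2
  - 224.45.250.16/28 clear@28

== LOOKUPS ==
["H1","H1","H0","H0","H1","H0","H2","H0","H2","H0","H2","H2","H2","H2","H2","H0","H2","H2"]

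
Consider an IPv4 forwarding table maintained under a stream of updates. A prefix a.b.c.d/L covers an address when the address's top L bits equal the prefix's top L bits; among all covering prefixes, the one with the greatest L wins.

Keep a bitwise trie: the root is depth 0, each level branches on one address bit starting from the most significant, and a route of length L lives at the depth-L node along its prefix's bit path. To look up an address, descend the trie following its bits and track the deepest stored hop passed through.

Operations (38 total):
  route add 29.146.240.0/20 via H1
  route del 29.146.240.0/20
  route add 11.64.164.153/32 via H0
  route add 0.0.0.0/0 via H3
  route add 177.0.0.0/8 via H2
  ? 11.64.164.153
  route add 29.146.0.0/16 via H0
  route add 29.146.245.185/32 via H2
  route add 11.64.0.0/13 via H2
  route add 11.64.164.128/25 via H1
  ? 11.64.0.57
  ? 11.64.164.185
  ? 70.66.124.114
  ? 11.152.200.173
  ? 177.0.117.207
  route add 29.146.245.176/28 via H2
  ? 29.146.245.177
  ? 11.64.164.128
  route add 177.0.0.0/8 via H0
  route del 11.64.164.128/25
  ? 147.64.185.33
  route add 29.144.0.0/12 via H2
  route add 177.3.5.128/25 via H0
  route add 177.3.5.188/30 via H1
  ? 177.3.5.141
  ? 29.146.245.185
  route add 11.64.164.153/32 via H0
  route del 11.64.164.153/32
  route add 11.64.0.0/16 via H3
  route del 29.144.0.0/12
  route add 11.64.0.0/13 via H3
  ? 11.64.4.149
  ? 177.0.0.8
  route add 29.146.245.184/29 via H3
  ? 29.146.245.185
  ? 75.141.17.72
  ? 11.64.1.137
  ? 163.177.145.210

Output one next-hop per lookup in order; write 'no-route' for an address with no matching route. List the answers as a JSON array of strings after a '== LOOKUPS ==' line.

Process each operation:
  + 29.146.240.0/20 (H1) depth=20
  del 29.146.240.0/20 (clear depth 20)
  + 11.64.164.153/32 (H0) depth=32
  + 0.0.0.0/0 (H3) depth=0
  + 177.0.0.0/8 (H2) depth=8
  Q 11.64.164.153: descend 00001011010000001010010010011001 ; hops seen [H3,H0] ; pick H0
  + 29.146.0.0/16 (H0) depth=16
  + 29.146.245.185/32 (H2) depth=32
  + 11.64.0.0/13 (H2) depth=13
  + 11.64.164.128/25 (H1) depth=25
  Q 11.64.0.57: descend 0000101101000000 ; hops seen [H3,H2] ; pick H2
  Q 11.64.164.185: descend 00001011010000001010010010 ; hops seen [H3,H2,H1] ; pick H1
  Q 70.66.124.114: descend 0 ; hops seen [H3] ; pick H3
  Q 11.152.200.173: descend 00001011 ; hops seen [H3] ; pick H3
  Q 177.0.117.207: descend 10110001 ; hops seen [H3,H2] ; pick H2
  + 29.146.245.176/28 (H2) depth=28
  Q 29.146.245.177: descend 0001110110010010111101011011 ; hops seen [H3,H0,H2] ; pick H2
  Q 11.64.164.128: descend 000010110100000010100100100 ; hops seen [H3,H2,H1] ; pick H1
  + 177.0.0.0/8 (H0) depth=8
  del 11.64.164.128/25 (clear depth 25)
  Q 147.64.185.33: descend 10 ; hops seen [H3] ; pick H3
  + 29.144.0.0/12 (H2) depth=12
  + 177.3.5.128/25 (H0) depth=25
  + 177.3.5.188/30 (H1) depth=30
  Q 177.3.5.141: descend 10110001000000110000010110 ; hops seen [H3,H0,H0] ; pick H0
  Q 29.146.245.185: descend 00011101100100101111010110111001 ; hops seen [H3,H2,H0,H2,H2] ; pick H2
  + 11.64.164.153/32 (H0) depth=32
  del 11.64.164.153/32 (clear depth 32)
  + 11.64.0.0/16 (H3) depth=16
  del 29.144.0.0/12 (clear depth 12)
  + 11.64.0.0/13 (H3) depth=13
  Q 11.64.4.149: descend 0000101101000000 ; hops seen [H3,H3,H3] ; pick H3
  Q 177.0.0.8: descend 10110001000000 ; hops seen [H3,H0] ; pick H0
  + 29.146.245.184/29 (H3) depth=29
  Q 29.146.245.185: descend 00011101100100101111010110111001 ; hops seen [H3,H0,H2,H3,H2] ; pick H2
  Q 75.141.17.72: descend 0 ; hops seen [H3] ; pick H3
  Q 11.64.1.137: descend 0000101101000000 ; hops seen [H3,H3,H3] ; pick H3
  Q 163.177.145.210: descend 101 ; hops seen [H3] ; pick H3

== LOOKUPS ==
["H0","H2","H1","H3","H3","H2","H2","H1","H3","H0","H2","H3","H0","H2","H3","H3","H3"]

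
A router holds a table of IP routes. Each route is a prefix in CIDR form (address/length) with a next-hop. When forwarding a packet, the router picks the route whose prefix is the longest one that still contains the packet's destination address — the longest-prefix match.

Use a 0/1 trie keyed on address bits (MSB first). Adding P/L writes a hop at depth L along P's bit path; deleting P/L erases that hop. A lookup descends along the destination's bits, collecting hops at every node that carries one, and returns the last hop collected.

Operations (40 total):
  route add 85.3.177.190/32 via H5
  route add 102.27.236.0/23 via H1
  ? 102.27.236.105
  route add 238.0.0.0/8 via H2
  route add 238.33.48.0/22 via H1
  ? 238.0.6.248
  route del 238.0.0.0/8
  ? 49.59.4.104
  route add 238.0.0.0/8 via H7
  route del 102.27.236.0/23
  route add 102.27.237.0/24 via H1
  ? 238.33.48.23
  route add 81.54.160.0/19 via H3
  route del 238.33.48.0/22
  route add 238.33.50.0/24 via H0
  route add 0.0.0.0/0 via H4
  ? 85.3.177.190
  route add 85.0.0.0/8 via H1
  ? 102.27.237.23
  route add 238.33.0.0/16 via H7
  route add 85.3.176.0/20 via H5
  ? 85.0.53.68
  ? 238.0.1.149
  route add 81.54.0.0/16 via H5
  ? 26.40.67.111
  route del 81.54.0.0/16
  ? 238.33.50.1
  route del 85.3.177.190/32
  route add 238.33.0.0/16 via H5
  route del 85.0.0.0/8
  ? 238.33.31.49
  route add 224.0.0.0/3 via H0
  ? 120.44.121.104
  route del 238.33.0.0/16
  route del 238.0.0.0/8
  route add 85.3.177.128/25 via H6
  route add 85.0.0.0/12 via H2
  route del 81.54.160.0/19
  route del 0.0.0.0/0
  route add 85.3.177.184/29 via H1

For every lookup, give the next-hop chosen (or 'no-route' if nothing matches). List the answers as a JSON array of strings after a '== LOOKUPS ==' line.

Process each operation:
  add 85.3.177.190/32 -> H5 at depth 32
  add 102.27.236.0/23 -> H1 at depth 23
  Q 102.27.236.105: descend 01100110000110111110110 ; hops seen [H1] ; pick H1
  add 238.0.0.0/8 -> H2 at depth 8
  add 238.33.48.0/22 -> H1 at depth 22
  Q 238.0.6.248: descend 1110111000 ; hops seen [H2] ; pick H2
  - 238.0.0.0/8 clear@8
  Q 49.59.4.104: descend 0 ; hops seen [∅] ; pick no-route
  add 238.0.0.0/8 -> H7 at depth 8
  - 102.27.236.0/23 clear@23
  add 102.27.237.0/24 -> H1 at depth 24
  Q 238.33.48.23: descend 1110111000100001001100 ; hops seen [H7,H1] ; pick H1
  add 81.54.160.0/19 -> H3 at depth 19
  - 238.33.48.0/22 clear@22
  add 238.33.50.0/24 -> H0 at depth 24
  add 0.0.0.0/0 -> H4 at depth 0
  Q 85.3.177.190: descend 01010101000000111011000110111110 ; hops seen [H4,H5] ; pick H5
  add 85.0.0.0/8 -> H1 at depth 8
  Q 102.27.237.23: descend 011001100001101111101101 ; hops seen [H4,H1] ; pick H1
  add 238.33.0.0/16 -> H7 at depth 16
  add 85.3.176.0/20 -> H5 at depth 20
  Q 85.0.53.68: descend 01010101000000 ; hops seen [H4,H1] ; pick H1
  Q 238.0.1.149: descend 1110111000 ; hops seen [H4,H7] ; pick H7
  add 81.54.0.0/16 -> H5 at depth 16
  Q 26.40.67.111: descend 0 ; hops seen [H4] ; pick H4
  - 81.54.0.0/16 clear@16
  Q 238.33.50.1: descend 111011100010000100110010 ; hops seen [H4,H7,H7,H0] ; pick H0
  - 85.3.177.190/32 clear@32
  add 238.33.0.0/16 -> H5 at depth 16
  - 85.0.0.0/8 clear@8
  Q 238.33.31.49: descend 111011100010000100 ; hops seen [H4,H7,H5] ; pick H5
  add 224.0.0.0/3 -> H0 at depth 3
  Q 120.44.121.104: descend 011 ; hops seen [H4] ; pick H4
  - 238.33.0.0/16 clear@16
  - 238.0.0.0/8 clear@8
  add 85.3.177.128/25 -> H6 at depth 25
  add 85.0.0.0/12 -> H2 at depth 12
  - 81.54.160.0/19 clear@19
  - 0.0.0.0/0 clear@0
  add 85.3.177.184/29 -> H1 at depth 29

== LOOKUPS ==
["H1","H2","no-route","H1","H5","H1","H1","H7","H4","H0","H5","H4"]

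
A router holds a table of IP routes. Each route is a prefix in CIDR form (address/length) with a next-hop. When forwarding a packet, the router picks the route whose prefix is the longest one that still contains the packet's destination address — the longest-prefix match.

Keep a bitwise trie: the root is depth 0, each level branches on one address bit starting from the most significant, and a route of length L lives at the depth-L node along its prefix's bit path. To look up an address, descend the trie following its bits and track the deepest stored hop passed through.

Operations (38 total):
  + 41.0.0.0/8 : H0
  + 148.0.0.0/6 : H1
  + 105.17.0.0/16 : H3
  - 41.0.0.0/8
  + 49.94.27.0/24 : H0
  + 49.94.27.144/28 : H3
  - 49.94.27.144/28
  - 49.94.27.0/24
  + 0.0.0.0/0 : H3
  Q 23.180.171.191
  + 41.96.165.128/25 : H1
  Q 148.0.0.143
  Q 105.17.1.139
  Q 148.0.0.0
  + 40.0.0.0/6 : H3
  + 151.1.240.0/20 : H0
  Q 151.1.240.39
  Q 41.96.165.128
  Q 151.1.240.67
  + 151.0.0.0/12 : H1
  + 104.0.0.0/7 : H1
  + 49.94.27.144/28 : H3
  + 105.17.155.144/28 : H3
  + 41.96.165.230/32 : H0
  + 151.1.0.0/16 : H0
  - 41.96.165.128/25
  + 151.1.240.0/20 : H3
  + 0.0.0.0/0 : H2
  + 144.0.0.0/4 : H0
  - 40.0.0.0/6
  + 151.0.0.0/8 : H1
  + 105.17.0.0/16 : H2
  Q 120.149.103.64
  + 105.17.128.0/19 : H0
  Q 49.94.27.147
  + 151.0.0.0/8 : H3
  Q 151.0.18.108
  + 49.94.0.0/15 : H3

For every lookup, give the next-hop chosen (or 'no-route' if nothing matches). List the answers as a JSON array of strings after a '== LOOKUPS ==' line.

Trace:
  + 41.0.0.0/8 (H0) depth=8
  + 148.0.0.0/6 (H1) depth=6
  + 105.17.0.0/16 (H3) depth=16
  del 41.0.0.0/8 (clear depth 8)
  + 49.94.27.0/24 (H0) depth=24
  + 49.94.27.144/28 (H3) depth=28
  del 49.94.27.144/28 (clear depth 28)
  del 49.94.27.0/24 (clear depth 24)
  + 0.0.0.0/0 (H3) depth=0
  Q 23.180.171.191: descend 00 ; hops seen [H3] ; pick H3
  + 41.96.165.128/25 (H1) depth=25
  Q 148.0.0.143: descend 100101 ; hops seen [H3,H1] ; pick H1
  Q 105.17.1.139: descend 0110100100010001 ; hops seen [H3,H3] ; pick H3
  Q 148.0.0.0: descend 100101 ; hops seen [H3,H1] ; pick H1
  + 40.0.0.0/6 (H3) depth=6
  + 151.1.240.0/20 (H0) depth=20
  Q 151.1.240.39: descend 10010111000000011111 ; hops seen [H3,H1,H0] ; pick H0
  Q 41.96.165.128: descend 0010100101100000101001011 ; hops seen [H3,H3,H1] ; pick H1
  Q 151.1.240.67: descend 10010111000000011111 ; hops seen [H3,H1,H0] ; pick H0
  + 151.0.0.0/12 (H1) depth=12
  + 104.0.0.0/7 (H1) depth=7
  + 49.94.27.144/28 (H3) depth=28
  + 105.17.155.144/28 (H3) depth=28
  + 41.96.165.230/32 (H0) depth=32
  + 151.1.0.0/16 (H0) depth=16
  del 41.96.165.128/25 (clear depth 25)
  + 151.1.240.0/20 (H3) depth=20
  + 0.0.0.0/0 (H2) depth=0
  + 144.0.0.0/4 (H0) depth=4
  del 40.0.0.0/6 (clear depth 6)
  + 151.0.0.0/8 (H1) depth=8
  + 105.17.0.0/16 (H2) depth=16
  Q 120.149.103.64: descend 011 ; hops seen [H2] ; pick H2
  + 105.17.128.0/19 (H0) depth=19
  Q 49.94.27.147: descend 0011000101011110000110111001 ; hops seen [H2,H3] ; pick H3
  + 151.0.0.0/8 (H3) depth=8
  Q 151.0.18.108: descend 100101110000000 ; hops seen [H2,H0,H1,H3,H1] ; pick H1
  + 49.94.0.0/15 (H3) depth=15

== LOOKUPS ==
["H3","H1","H3","H1","H0","H1","H0","H2","H3","H1"]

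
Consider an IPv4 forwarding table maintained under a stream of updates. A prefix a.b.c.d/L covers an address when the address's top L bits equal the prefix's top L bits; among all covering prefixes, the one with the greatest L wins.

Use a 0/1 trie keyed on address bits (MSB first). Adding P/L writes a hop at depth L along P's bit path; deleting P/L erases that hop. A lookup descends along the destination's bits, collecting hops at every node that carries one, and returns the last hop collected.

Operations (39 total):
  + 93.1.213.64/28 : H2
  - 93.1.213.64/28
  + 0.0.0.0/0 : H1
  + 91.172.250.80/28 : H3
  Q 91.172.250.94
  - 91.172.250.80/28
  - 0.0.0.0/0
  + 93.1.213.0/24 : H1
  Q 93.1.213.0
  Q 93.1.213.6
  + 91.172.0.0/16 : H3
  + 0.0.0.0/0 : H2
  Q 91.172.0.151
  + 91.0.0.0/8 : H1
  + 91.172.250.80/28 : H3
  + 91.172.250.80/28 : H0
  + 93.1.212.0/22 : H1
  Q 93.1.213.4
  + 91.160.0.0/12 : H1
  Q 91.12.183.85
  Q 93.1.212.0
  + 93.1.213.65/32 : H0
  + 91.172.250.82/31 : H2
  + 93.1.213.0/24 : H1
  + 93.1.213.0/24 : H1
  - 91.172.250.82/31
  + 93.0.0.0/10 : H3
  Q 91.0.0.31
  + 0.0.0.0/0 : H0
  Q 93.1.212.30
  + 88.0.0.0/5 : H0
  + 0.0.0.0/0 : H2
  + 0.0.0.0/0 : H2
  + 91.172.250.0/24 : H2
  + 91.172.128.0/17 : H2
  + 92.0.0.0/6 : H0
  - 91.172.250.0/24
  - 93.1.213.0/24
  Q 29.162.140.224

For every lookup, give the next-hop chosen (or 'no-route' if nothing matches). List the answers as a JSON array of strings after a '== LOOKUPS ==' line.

Process each operation:
  + 93.1.213.64/28 (H2) depth=28
  del 93.1.213.64/28 (clear depth 28)
  + 0.0.0.0/0 (H1) depth=0
  + 91.172.250.80/28 (H3) depth=28
  Q 91.172.250.94: descend 0101101110101100111110100101 ; hops seen [H1,H3] ; pick H3
  del 91.172.250.80/28 (clear depth 28)
  del 0.0.0.0/0 (clear depth 0)
  + 93.1.213.0/24 (H1) depth=24
  Q 93.1.213.0: descend 0101110100000001110101010 ; hops seen [H1] ; pick H1
  Q 93.1.213.6: descend 0101110100000001110101010 ; hops seen [H1] ; pick H1
  + 91.172.0.0/16 (H3) depth=16
  + 0.0.0.0/0 (H2) depth=0
  Q 91.172.0.151: descend 0101101110101100 ; hops seen [H2,H3] ; pick H3
  + 91.0.0.0/8 (H1) depth=8
  + 91.172.250.80/28 (H3) depth=28
  + 91.172.250.80/28 (H0) depth=28
  + 93.1.212.0/22 (H1) depth=22
  Q 93.1.213.4: descend 0101110100000001110101010 ; hops seen [H2,H1,H1] ; pick H1
  + 91.160.0.0/12 (H1) depth=12
  Q 91.12.183.85: descend 01011011 ; hops seen [H2,H1] ; pick H1
  Q 93.1.212.0: descend 01011101000000011101010 ; hops seen [H2,H1] ; pick H1
  + 93.1.213.65/32 (H0) depth=32
  + 91.172.250.82/31 (H2) depth=31
  + 93.1.213.0/24 (H1) depth=24
  + 93.1.213.0/24 (H1) depth=24
  del 91.172.250.82/31 (clear depth 31)
  + 93.0.0.0/10 (H3) depth=10
  Q 91.0.0.31: descend 01011011 ; hops seen [H2,H1] ; pick H1
  + 0.0.0.0/0 (H0) depth=0
  Q 93.1.212.30: descend 01011101000000011101010 ; hops seen [H0,H3,H1] ; pick H1
  + 88.0.0.0/5 (H0) depth=5
  + 0.0.0.0/0 (H2) depth=0
  + 0.0.0.0/0 (H2) depth=0
  + 91.172.250.0/24 (H2) depth=24
  + 91.172.128.0/17 (H2) depth=17
  + 92.0.0.0/6 (H0) depth=6
  del 91.172.250.0/24 (clear depth 24)
  del 93.1.213.0/24 (clear depth 24)
  Q 29.162.140.224: descend 0 ; hops seen [H2] ; pick H2

== LOOKUPS ==
["H3","H1","H1","H3","H1","H1","H1","H1","H1","H2"]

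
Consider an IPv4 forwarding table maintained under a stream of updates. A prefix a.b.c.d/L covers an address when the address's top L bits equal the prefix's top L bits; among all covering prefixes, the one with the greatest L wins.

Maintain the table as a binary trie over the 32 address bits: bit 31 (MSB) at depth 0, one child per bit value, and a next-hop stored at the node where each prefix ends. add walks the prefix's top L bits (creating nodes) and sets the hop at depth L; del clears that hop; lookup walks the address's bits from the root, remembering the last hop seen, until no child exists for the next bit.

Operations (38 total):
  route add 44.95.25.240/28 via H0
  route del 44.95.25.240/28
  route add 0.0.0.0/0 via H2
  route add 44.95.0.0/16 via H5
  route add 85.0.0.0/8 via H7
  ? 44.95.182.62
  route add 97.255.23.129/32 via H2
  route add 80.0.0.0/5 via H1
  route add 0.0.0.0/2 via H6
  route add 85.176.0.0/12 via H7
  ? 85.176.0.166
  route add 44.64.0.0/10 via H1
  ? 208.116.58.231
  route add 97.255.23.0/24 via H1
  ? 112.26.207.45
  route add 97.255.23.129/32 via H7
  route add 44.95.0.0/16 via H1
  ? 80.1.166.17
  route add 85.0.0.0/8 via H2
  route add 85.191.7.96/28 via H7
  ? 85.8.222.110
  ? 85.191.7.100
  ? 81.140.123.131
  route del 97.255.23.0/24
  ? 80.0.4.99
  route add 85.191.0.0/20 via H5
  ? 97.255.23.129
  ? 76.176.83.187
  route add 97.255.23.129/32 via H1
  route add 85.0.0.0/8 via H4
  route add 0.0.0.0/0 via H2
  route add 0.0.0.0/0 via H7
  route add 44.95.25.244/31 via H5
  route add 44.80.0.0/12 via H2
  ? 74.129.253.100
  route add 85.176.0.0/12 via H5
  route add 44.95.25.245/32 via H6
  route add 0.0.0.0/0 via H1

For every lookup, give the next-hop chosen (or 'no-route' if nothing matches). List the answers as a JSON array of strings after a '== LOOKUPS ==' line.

Trace:
  add 44.95.25.240/28 -> H0 at depth 28
  del 44.95.25.240/28 (clear depth 28)
  add 0.0.0.0/0 -> H2 at depth 0
  add 44.95.0.0/16 -> H5 at depth 16
  add 85.0.0.0/8 -> H7 at depth 8
  ? 44.95.182.62  path d0:H2→d1:-→d2:-→d3:-→d4:-→d5:-→d6:-→d7:-→d8:-→d9:-→d10:-→d11:-→d12:-→d13:-→d14:-→d15:-→d16:H5  best=H5
  add 97.255.23.129/32 -> H2 at depth 32
  add 80.0.0.0/5 -> H1 at depth 5
  add 0.0.0.0/2 -> H6 at depth 2
  add 85.176.0.0/12 -> H7 at depth 12
  ? 85.176.0.166  path d0:H2→d1:-→d2:-→d3:-→d4:-→d5:H1→d6:-→d7:-→d8:H7→d9:-→d10:-→d11:-→d12:H7  best=H7
  add 44.64.0.0/10 -> H1 at depth 10
  ? 208.116.58.231  path d0:H2  best=H2
  add 97.255.23.0/24 -> H1 at depth 24
  ? 112.26.207.45  path d0:H2→d1:-→d2:-→d3:-  best=H2
  add 97.255.23.129/32 -> H7 at depth 32
  add 44.95.0.0/16 -> H1 at depth 16
  ? 80.1.166.17  path d0:H2→d1:-→d2:-→d3:-→d4:-→d5:H1  best=H1
  add 85.0.0.0/8 -> H2 at depth 8
  add 85.191.7.96/28 -> H7 at depth 28
  ? 85.8.222.110  path d0:H2→d1:-→d2:-→d3:-→d4:-→d5:H1→d6:-→d7:-→d8:H2  best=H2
  ? 85.191.7.100  path d0:H2→d1:-→d2:-→d3:-→d4:-→d5:H1→d6:-→d7:-→d8:H2→d9:-→d10:-→d11:-→d12:H7→d13:-→d14:-→d15:-→d16:-→d17:-→d18:-→d19:-→d20:-→d21:-→d22:-→d23:-→d24:-→d25:-→d26:-→d27:-→d28:H7  best=H7
  ? 81.140.123.131  path d0:H2→d1:-→d2:-→d3:-→d4:-→d5:H1  best=H1
  del 97.255.23.0/24 (clear depth 24)
  ? 80.0.4.99  path d0:H2→d1:-→d2:-→d3:-→d4:-→d5:H1  best=H1
  add 85.191.0.0/20 -> H5 at depth 20
  ? 97.255.23.129  path d0:H2→d1:-→d2:-→d3:-→d4:-→d5:-→d6:-→d7:-→d8:-→d9:-→d10:-→d11:-→d12:-→d13:-→d14:-→d15:-→d16:-→d17:-→d18:-→d19:-→d20:-→d21:-→d22:-→d23:-→d24:-→d25:-→d26:-→d27:-→d28:-→d29:-→d30:-→d31:-→d32:H7  best=H7
  ? 76.176.83.187  path d0:H2→d1:-→d2:-→d3:-  best=H2
  add 97.255.23.129/32 -> H1 at depth 32
  add 85.0.0.0/8 -> H4 at depth 8
  add 0.0.0.0/0 -> H2 at depth 0
  add 0.0.0.0/0 -> H7 at depth 0
  add 44.95.25.244/31 -> H5 at depth 31
  add 44.80.0.0/12 -> H2 at depth 12
  ? 74.129.253.100  path d0:H7→d1:-→d2:-→d3:-  best=H7
  add 85.176.0.0/12 -> H5 at depth 12
  add 44.95.25.245/32 -> H6 at depth 32
  add 0.0.0.0/0 -> H1 at depth 0

== LOOKUPS ==
["H5","H7","H2","H2","H1","H2","H7","H1","H1","H7","H2","H7"]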